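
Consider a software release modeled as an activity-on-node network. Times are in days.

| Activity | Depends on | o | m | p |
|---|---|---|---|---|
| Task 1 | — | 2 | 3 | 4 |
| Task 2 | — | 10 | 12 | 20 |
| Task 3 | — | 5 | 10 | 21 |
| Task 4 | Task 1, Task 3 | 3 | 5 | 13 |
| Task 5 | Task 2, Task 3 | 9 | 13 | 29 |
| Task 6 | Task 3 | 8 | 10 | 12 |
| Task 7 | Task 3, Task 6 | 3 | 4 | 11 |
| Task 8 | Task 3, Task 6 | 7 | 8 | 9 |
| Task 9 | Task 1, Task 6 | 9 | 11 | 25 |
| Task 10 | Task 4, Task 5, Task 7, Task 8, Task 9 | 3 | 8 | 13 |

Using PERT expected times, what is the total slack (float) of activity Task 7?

te_Task 1 = (2 + 4·3 + 4)/6 = 18/6 = 3
te_Task 2 = (10 + 4·12 + 20)/6 = 78/6 = 13
te_Task 3 = (5 + 4·10 + 21)/6 = 66/6 = 11
te_Task 4 = (3 + 4·5 + 13)/6 = 36/6 = 6
te_Task 5 = (9 + 4·13 + 29)/6 = 90/6 = 15
te_Task 6 = (8 + 4·10 + 12)/6 = 60/6 = 10
te_Task 7 = (3 + 4·4 + 11)/6 = 30/6 = 5
te_Task 8 = (7 + 4·8 + 9)/6 = 48/6 = 8
te_Task 9 = (9 + 4·11 + 25)/6 = 78/6 = 13
te_Task 10 = (3 + 4·8 + 13)/6 = 48/6 = 8

Forward pass:
ES_Task 1 = 0; EF_Task 1 = 3
ES_Task 2 = 0; EF_Task 2 = 13
ES_Task 3 = 0; EF_Task 3 = 11
ES_Task 4 = max(EF_Task 1=3, EF_Task 3=11) = 11; EF_Task 4 = 11+6 = 17
ES_Task 5 = max(EF_Task 2=13, EF_Task 3=11) = 13; EF_Task 5 = 13+15 = 28
ES_Task 6 = 11; EF_Task 6 = 11+10 = 21
ES_Task 7 = max(EF_Task 3=11, EF_Task 6=21) = 21; EF_Task 7 = 21+5 = 26
ES_Task 8 = max(EF_Task 3=11, EF_Task 6=21) = 21; EF_Task 8 = 21+8 = 29
ES_Task 9 = max(EF_Task 1=3, EF_Task 6=21) = 21; EF_Task 9 = 21+13 = 34
ES_Task 10 = max(EF_Task 4=17, EF_Task 5=28, EF_Task 7=26, EF_Task 8=29, EF_Task 9=34) = 34; EF_Task 10 = 34+8 = 42
Expected project duration μ = 42 days. Critical path: Task 3 → Task 6 → Task 9 → Task 10.

Backward pass:
LF_Task 10 = 42; LS_Task 10 = 42−8 = 34
LF_Task 9 = LS_Task 10 = 34; LS_Task 9 = 34−13 = 21
LF_Task 8 = LS_Task 10 = 34; LS_Task 8 = 34−8 = 26
LF_Task 7 = LS_Task 10 = 34; LS_Task 7 = 34−5 = 29
LF_Task 6 = min(LS_Task 7=29, LS_Task 8=26, LS_Task 9=21) = 21; LS_Task 6 = 21−10 = 11
LF_Task 5 = LS_Task 10 = 34; LS_Task 5 = 34−15 = 19
LF_Task 4 = LS_Task 10 = 34; LS_Task 4 = 34−6 = 28
LF_Task 3 = min(LS_Task 4=28, LS_Task 5=19, LS_Task 6=11, LS_Task 7=29, LS_Task 8=26) = 11; LS_Task 3 = 11−11 = 0
LF_Task 2 = LS_Task 5 = 19; LS_Task 2 = 19−13 = 6
LF_Task 1 = min(LS_Task 4=28, LS_Task 9=21) = 21; LS_Task 1 = 21−3 = 18
Slack_Task 7 = LS_Task 7 − ES_Task 7 = 29 − 21 = 8

8 days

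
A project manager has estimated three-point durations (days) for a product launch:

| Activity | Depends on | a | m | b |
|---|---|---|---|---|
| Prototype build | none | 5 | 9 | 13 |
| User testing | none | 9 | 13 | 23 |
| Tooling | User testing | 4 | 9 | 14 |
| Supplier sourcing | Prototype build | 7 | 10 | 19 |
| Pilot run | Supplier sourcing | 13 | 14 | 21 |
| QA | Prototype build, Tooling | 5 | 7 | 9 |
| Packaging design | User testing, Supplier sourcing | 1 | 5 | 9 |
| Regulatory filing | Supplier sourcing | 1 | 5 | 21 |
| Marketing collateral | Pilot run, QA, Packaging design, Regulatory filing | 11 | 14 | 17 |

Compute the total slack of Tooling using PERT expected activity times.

5 days

te_Prototype build = (5 + 4·9 + 13)/6 = 54/6 = 9
te_User testing = (9 + 4·13 + 23)/6 = 84/6 = 14
te_Tooling = (4 + 4·9 + 14)/6 = 54/6 = 9
te_Supplier sourcing = (7 + 4·10 + 19)/6 = 66/6 = 11
te_Pilot run = (13 + 4·14 + 21)/6 = 90/6 = 15
te_QA = (5 + 4·7 + 9)/6 = 42/6 = 7
te_Packaging design = (1 + 4·5 + 9)/6 = 30/6 = 5
te_Regulatory filing = (1 + 4·5 + 21)/6 = 42/6 = 7
te_Marketing collateral = (11 + 4·14 + 17)/6 = 84/6 = 14

Forward pass:
ES_Prototype build = 0; EF_Prototype build = 9
ES_User testing = 0; EF_User testing = 14
ES_Tooling = 14; EF_Tooling = 14+9 = 23
ES_Supplier sourcing = 9; EF_Supplier sourcing = 9+11 = 20
ES_Pilot run = 20; EF_Pilot run = 20+15 = 35
ES_QA = max(EF_Prototype build=9, EF_Tooling=23) = 23; EF_QA = 23+7 = 30
ES_Packaging design = max(EF_User testing=14, EF_Supplier sourcing=20) = 20; EF_Packaging design = 20+5 = 25
ES_Regulatory filing = 20; EF_Regulatory filing = 20+7 = 27
ES_Marketing collateral = max(EF_Pilot run=35, EF_QA=30, EF_Packaging design=25, EF_Regulatory filing=27) = 35; EF_Marketing collateral = 35+14 = 49
Expected project duration μ = 49 days. Critical path: Prototype build → Supplier sourcing → Pilot run → Marketing collateral.

Backward pass:
LF_Marketing collateral = 49; LS_Marketing collateral = 49−14 = 35
LF_Regulatory filing = LS_Marketing collateral = 35; LS_Regulatory filing = 35−7 = 28
LF_Packaging design = LS_Marketing collateral = 35; LS_Packaging design = 35−5 = 30
LF_QA = LS_Marketing collateral = 35; LS_QA = 35−7 = 28
LF_Pilot run = LS_Marketing collateral = 35; LS_Pilot run = 35−15 = 20
LF_Supplier sourcing = min(LS_Pilot run=20, LS_Packaging design=30, LS_Regulatory filing=28) = 20; LS_Supplier sourcing = 20−11 = 9
LF_Tooling = LS_QA = 28; LS_Tooling = 28−9 = 19
LF_User testing = min(LS_Tooling=19, LS_Packaging design=30) = 19; LS_User testing = 19−14 = 5
LF_Prototype build = min(LS_Supplier sourcing=9, LS_QA=28) = 9; LS_Prototype build = 9−9 = 0
Slack_Tooling = LS_Tooling − ES_Tooling = 19 − 14 = 5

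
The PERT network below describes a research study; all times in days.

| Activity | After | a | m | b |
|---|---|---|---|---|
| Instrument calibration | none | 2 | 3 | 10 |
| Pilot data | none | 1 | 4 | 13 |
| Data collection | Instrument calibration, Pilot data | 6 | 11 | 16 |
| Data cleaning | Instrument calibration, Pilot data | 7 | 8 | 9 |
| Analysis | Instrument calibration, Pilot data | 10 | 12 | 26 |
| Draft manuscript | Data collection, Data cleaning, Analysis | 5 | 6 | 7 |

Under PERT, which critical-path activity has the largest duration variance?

te_Instrument calibration = (2 + 4·3 + 10)/6 = 24/6 = 4; σ²_Instrument calibration = ((10−2)/6)² = 1.778
te_Pilot data = (1 + 4·4 + 13)/6 = 30/6 = 5; σ²_Pilot data = ((13−1)/6)² = 4.000
te_Data collection = (6 + 4·11 + 16)/6 = 66/6 = 11; σ²_Data collection = ((16−6)/6)² = 2.778
te_Data cleaning = (7 + 4·8 + 9)/6 = 48/6 = 8; σ²_Data cleaning = ((9−7)/6)² = 0.111
te_Analysis = (10 + 4·12 + 26)/6 = 84/6 = 14; σ²_Analysis = ((26−10)/6)² = 7.111
te_Draft manuscript = (5 + 4·6 + 7)/6 = 36/6 = 6; σ²_Draft manuscript = ((7−5)/6)² = 0.111

Forward pass:
ES_Instrument calibration = 0; EF_Instrument calibration = 4
ES_Pilot data = 0; EF_Pilot data = 5
ES_Data collection = max(EF_Instrument calibration=4, EF_Pilot data=5) = 5; EF_Data collection = 5+11 = 16
ES_Data cleaning = max(EF_Instrument calibration=4, EF_Pilot data=5) = 5; EF_Data cleaning = 5+8 = 13
ES_Analysis = max(EF_Instrument calibration=4, EF_Pilot data=5) = 5; EF_Analysis = 5+14 = 19
ES_Draft manuscript = max(EF_Data collection=16, EF_Data cleaning=13, EF_Analysis=19) = 19; EF_Draft manuscript = 19+6 = 25
Expected project duration μ = 25 days. Critical path: Pilot data → Analysis → Draft manuscript.

Variances on critical path: σ²_Pilot data=4.000, σ²_Analysis=7.111, σ²_Draft manuscript=0.111.
Largest is σ²_Analysis = 7.111.

Analysis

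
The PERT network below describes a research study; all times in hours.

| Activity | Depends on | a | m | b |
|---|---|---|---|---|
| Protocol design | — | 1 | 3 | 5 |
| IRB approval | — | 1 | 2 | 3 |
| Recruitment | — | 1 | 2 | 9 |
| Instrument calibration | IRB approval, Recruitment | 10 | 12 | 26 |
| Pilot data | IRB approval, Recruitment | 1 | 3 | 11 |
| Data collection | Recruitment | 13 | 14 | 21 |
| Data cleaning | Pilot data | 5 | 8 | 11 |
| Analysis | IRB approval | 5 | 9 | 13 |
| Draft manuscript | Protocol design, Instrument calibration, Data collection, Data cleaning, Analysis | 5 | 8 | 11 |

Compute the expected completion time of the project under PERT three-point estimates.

te_Protocol design = (1 + 4·3 + 5)/6 = 18/6 = 3
te_IRB approval = (1 + 4·2 + 3)/6 = 12/6 = 2
te_Recruitment = (1 + 4·2 + 9)/6 = 18/6 = 3
te_Instrument calibration = (10 + 4·12 + 26)/6 = 84/6 = 14
te_Pilot data = (1 + 4·3 + 11)/6 = 24/6 = 4
te_Data collection = (13 + 4·14 + 21)/6 = 90/6 = 15
te_Data cleaning = (5 + 4·8 + 11)/6 = 48/6 = 8
te_Analysis = (5 + 4·9 + 13)/6 = 54/6 = 9
te_Draft manuscript = (5 + 4·8 + 11)/6 = 48/6 = 8

Forward pass:
ES_Protocol design = 0; EF_Protocol design = 3
ES_IRB approval = 0; EF_IRB approval = 2
ES_Recruitment = 0; EF_Recruitment = 3
ES_Instrument calibration = max(EF_IRB approval=2, EF_Recruitment=3) = 3; EF_Instrument calibration = 3+14 = 17
ES_Pilot data = max(EF_IRB approval=2, EF_Recruitment=3) = 3; EF_Pilot data = 3+4 = 7
ES_Data collection = 3; EF_Data collection = 3+15 = 18
ES_Data cleaning = 7; EF_Data cleaning = 7+8 = 15
ES_Analysis = 2; EF_Analysis = 2+9 = 11
ES_Draft manuscript = max(EF_Protocol design=3, EF_Instrument calibration=17, EF_Data collection=18, EF_Data cleaning=15, EF_Analysis=11) = 18; EF_Draft manuscript = 18+8 = 26
Expected project duration μ = 26 hours. Critical path: Recruitment → Data collection → Draft manuscript.

26 hours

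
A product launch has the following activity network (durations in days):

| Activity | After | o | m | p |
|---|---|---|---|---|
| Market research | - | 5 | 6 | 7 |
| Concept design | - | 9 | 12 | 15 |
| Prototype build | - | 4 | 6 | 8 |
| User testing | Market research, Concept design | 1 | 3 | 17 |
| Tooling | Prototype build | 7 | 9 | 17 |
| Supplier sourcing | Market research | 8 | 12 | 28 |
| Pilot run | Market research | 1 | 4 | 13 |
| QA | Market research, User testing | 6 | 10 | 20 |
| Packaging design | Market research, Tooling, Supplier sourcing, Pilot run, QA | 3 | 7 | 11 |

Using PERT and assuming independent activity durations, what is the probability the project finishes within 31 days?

te_Market research = (5 + 4·6 + 7)/6 = 36/6 = 6; σ²_Market research = ((7−5)/6)² = 0.111
te_Concept design = (9 + 4·12 + 15)/6 = 72/6 = 12; σ²_Concept design = ((15−9)/6)² = 1.000
te_Prototype build = (4 + 4·6 + 8)/6 = 36/6 = 6; σ²_Prototype build = ((8−4)/6)² = 0.444
te_User testing = (1 + 4·3 + 17)/6 = 30/6 = 5; σ²_User testing = ((17−1)/6)² = 7.111
te_Tooling = (7 + 4·9 + 17)/6 = 60/6 = 10; σ²_Tooling = ((17−7)/6)² = 2.778
te_Supplier sourcing = (8 + 4·12 + 28)/6 = 84/6 = 14; σ²_Supplier sourcing = ((28−8)/6)² = 11.111
te_Pilot run = (1 + 4·4 + 13)/6 = 30/6 = 5; σ²_Pilot run = ((13−1)/6)² = 4.000
te_QA = (6 + 4·10 + 20)/6 = 66/6 = 11; σ²_QA = ((20−6)/6)² = 5.444
te_Packaging design = (3 + 4·7 + 11)/6 = 42/6 = 7; σ²_Packaging design = ((11−3)/6)² = 1.778

Forward pass:
ES_Market research = 0; EF_Market research = 6
ES_Concept design = 0; EF_Concept design = 12
ES_Prototype build = 0; EF_Prototype build = 6
ES_User testing = max(EF_Market research=6, EF_Concept design=12) = 12; EF_User testing = 12+5 = 17
ES_Tooling = 6; EF_Tooling = 6+10 = 16
ES_Supplier sourcing = 6; EF_Supplier sourcing = 6+14 = 20
ES_Pilot run = 6; EF_Pilot run = 6+5 = 11
ES_QA = max(EF_Market research=6, EF_User testing=17) = 17; EF_QA = 17+11 = 28
ES_Packaging design = max(EF_Market research=6, EF_Tooling=16, EF_Supplier sourcing=20, EF_Pilot run=11, EF_QA=28) = 28; EF_Packaging design = 28+7 = 35
Expected project duration μ = 35 days. Critical path: Concept design → User testing → QA → Packaging design.

Variance along critical path = 1.000 + 7.111 + 5.444 + 1.778 = 15.333; σ = √15.333 = 3.916 days.
Z = (31 − 35) / 3.916 = -1.022
P(T ≤ 31) = Φ(-1.022) ≈ 0.154

0.154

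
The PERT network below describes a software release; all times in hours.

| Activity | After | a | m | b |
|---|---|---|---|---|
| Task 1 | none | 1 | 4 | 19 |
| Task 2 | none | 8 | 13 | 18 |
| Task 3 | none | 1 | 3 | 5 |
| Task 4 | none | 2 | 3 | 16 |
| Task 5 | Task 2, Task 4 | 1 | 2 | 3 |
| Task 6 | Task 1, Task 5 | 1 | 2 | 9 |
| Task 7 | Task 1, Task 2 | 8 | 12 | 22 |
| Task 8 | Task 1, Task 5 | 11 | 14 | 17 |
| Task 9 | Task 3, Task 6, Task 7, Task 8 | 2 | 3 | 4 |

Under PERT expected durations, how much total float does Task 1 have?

te_Task 1 = (1 + 4·4 + 19)/6 = 36/6 = 6
te_Task 2 = (8 + 4·13 + 18)/6 = 78/6 = 13
te_Task 3 = (1 + 4·3 + 5)/6 = 18/6 = 3
te_Task 4 = (2 + 4·3 + 16)/6 = 30/6 = 5
te_Task 5 = (1 + 4·2 + 3)/6 = 12/6 = 2
te_Task 6 = (1 + 4·2 + 9)/6 = 18/6 = 3
te_Task 7 = (8 + 4·12 + 22)/6 = 78/6 = 13
te_Task 8 = (11 + 4·14 + 17)/6 = 84/6 = 14
te_Task 9 = (2 + 4·3 + 4)/6 = 18/6 = 3

Forward pass:
ES_Task 1 = 0; EF_Task 1 = 6
ES_Task 2 = 0; EF_Task 2 = 13
ES_Task 3 = 0; EF_Task 3 = 3
ES_Task 4 = 0; EF_Task 4 = 5
ES_Task 5 = max(EF_Task 2=13, EF_Task 4=5) = 13; EF_Task 5 = 13+2 = 15
ES_Task 6 = max(EF_Task 1=6, EF_Task 5=15) = 15; EF_Task 6 = 15+3 = 18
ES_Task 7 = max(EF_Task 1=6, EF_Task 2=13) = 13; EF_Task 7 = 13+13 = 26
ES_Task 8 = max(EF_Task 1=6, EF_Task 5=15) = 15; EF_Task 8 = 15+14 = 29
ES_Task 9 = max(EF_Task 3=3, EF_Task 6=18, EF_Task 7=26, EF_Task 8=29) = 29; EF_Task 9 = 29+3 = 32
Expected project duration μ = 32 hours. Critical path: Task 2 → Task 5 → Task 8 → Task 9.

Backward pass:
LF_Task 9 = 32; LS_Task 9 = 32−3 = 29
LF_Task 8 = LS_Task 9 = 29; LS_Task 8 = 29−14 = 15
LF_Task 7 = LS_Task 9 = 29; LS_Task 7 = 29−13 = 16
LF_Task 6 = LS_Task 9 = 29; LS_Task 6 = 29−3 = 26
LF_Task 5 = min(LS_Task 6=26, LS_Task 8=15) = 15; LS_Task 5 = 15−2 = 13
LF_Task 4 = LS_Task 5 = 13; LS_Task 4 = 13−5 = 8
LF_Task 3 = LS_Task 9 = 29; LS_Task 3 = 29−3 = 26
LF_Task 2 = min(LS_Task 5=13, LS_Task 7=16) = 13; LS_Task 2 = 13−13 = 0
LF_Task 1 = min(LS_Task 6=26, LS_Task 7=16, LS_Task 8=15) = 15; LS_Task 1 = 15−6 = 9
Slack_Task 1 = LS_Task 1 − ES_Task 1 = 9 − 0 = 9

9 hours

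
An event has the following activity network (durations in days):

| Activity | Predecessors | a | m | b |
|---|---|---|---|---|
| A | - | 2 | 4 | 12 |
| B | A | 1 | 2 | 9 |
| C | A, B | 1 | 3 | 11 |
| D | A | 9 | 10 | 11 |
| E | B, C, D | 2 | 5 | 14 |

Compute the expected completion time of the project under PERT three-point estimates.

21 days

te_A = (2 + 4·4 + 12)/6 = 30/6 = 5
te_B = (1 + 4·2 + 9)/6 = 18/6 = 3
te_C = (1 + 4·3 + 11)/6 = 24/6 = 4
te_D = (9 + 4·10 + 11)/6 = 60/6 = 10
te_E = (2 + 4·5 + 14)/6 = 36/6 = 6

Forward pass:
ES_A = 0; EF_A = 5
ES_B = 5; EF_B = 5+3 = 8
ES_C = max(EF_A=5, EF_B=8) = 8; EF_C = 8+4 = 12
ES_D = 5; EF_D = 5+10 = 15
ES_E = max(EF_B=8, EF_C=12, EF_D=15) = 15; EF_E = 15+6 = 21
Expected project duration μ = 21 days. Critical path: A → D → E.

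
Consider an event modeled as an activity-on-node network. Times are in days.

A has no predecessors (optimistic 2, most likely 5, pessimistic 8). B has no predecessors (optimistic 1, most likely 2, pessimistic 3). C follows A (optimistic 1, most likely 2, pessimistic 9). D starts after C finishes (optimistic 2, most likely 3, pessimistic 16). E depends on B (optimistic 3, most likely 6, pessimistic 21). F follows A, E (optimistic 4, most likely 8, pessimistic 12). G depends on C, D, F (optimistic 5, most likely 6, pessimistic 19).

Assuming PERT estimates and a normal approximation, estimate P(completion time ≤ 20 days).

te_A = (2 + 4·5 + 8)/6 = 30/6 = 5; σ²_A = ((8−2)/6)² = 1.000
te_B = (1 + 4·2 + 3)/6 = 12/6 = 2; σ²_B = ((3−1)/6)² = 0.111
te_C = (1 + 4·2 + 9)/6 = 18/6 = 3; σ²_C = ((9−1)/6)² = 1.778
te_D = (2 + 4·3 + 16)/6 = 30/6 = 5; σ²_D = ((16−2)/6)² = 5.444
te_E = (3 + 4·6 + 21)/6 = 48/6 = 8; σ²_E = ((21−3)/6)² = 9.000
te_F = (4 + 4·8 + 12)/6 = 48/6 = 8; σ²_F = ((12−4)/6)² = 1.778
te_G = (5 + 4·6 + 19)/6 = 48/6 = 8; σ²_G = ((19−5)/6)² = 5.444

Forward pass:
ES_A = 0; EF_A = 5
ES_B = 0; EF_B = 2
ES_C = 5; EF_C = 5+3 = 8
ES_D = 8; EF_D = 8+5 = 13
ES_E = 2; EF_E = 2+8 = 10
ES_F = max(EF_A=5, EF_E=10) = 10; EF_F = 10+8 = 18
ES_G = max(EF_C=8, EF_D=13, EF_F=18) = 18; EF_G = 18+8 = 26
Expected project duration μ = 26 days. Critical path: B → E → F → G.

Variance along critical path = 0.111 + 9.000 + 1.778 + 5.444 = 16.333; σ = √16.333 = 4.041 days.
Z = (20 − 26) / 4.041 = -1.485
P(T ≤ 20) = Φ(-1.485) ≈ 0.069

0.069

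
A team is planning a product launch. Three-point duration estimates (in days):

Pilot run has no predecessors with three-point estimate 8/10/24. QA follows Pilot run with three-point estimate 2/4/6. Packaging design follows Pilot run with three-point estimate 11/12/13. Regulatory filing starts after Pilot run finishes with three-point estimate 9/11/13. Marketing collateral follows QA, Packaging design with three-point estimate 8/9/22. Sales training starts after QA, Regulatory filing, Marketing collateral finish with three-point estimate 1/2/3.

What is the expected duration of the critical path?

37 days

te_Pilot run = (8 + 4·10 + 24)/6 = 72/6 = 12
te_QA = (2 + 4·4 + 6)/6 = 24/6 = 4
te_Packaging design = (11 + 4·12 + 13)/6 = 72/6 = 12
te_Regulatory filing = (9 + 4·11 + 13)/6 = 66/6 = 11
te_Marketing collateral = (8 + 4·9 + 22)/6 = 66/6 = 11
te_Sales training = (1 + 4·2 + 3)/6 = 12/6 = 2

Forward pass:
ES_Pilot run = 0; EF_Pilot run = 12
ES_QA = 12; EF_QA = 12+4 = 16
ES_Packaging design = 12; EF_Packaging design = 12+12 = 24
ES_Regulatory filing = 12; EF_Regulatory filing = 12+11 = 23
ES_Marketing collateral = max(EF_QA=16, EF_Packaging design=24) = 24; EF_Marketing collateral = 24+11 = 35
ES_Sales training = max(EF_QA=16, EF_Regulatory filing=23, EF_Marketing collateral=35) = 35; EF_Sales training = 35+2 = 37
Expected project duration μ = 37 days. Critical path: Pilot run → Packaging design → Marketing collateral → Sales training.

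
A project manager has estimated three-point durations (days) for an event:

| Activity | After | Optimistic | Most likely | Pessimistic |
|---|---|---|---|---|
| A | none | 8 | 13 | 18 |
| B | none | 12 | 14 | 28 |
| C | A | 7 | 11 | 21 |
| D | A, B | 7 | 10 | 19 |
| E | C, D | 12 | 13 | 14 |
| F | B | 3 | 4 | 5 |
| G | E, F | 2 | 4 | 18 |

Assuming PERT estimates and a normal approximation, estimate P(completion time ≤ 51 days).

te_A = (8 + 4·13 + 18)/6 = 78/6 = 13; σ²_A = ((18−8)/6)² = 2.778
te_B = (12 + 4·14 + 28)/6 = 96/6 = 16; σ²_B = ((28−12)/6)² = 7.111
te_C = (7 + 4·11 + 21)/6 = 72/6 = 12; σ²_C = ((21−7)/6)² = 5.444
te_D = (7 + 4·10 + 19)/6 = 66/6 = 11; σ²_D = ((19−7)/6)² = 4.000
te_E = (12 + 4·13 + 14)/6 = 78/6 = 13; σ²_E = ((14−12)/6)² = 0.111
te_F = (3 + 4·4 + 5)/6 = 24/6 = 4; σ²_F = ((5−3)/6)² = 0.111
te_G = (2 + 4·4 + 18)/6 = 36/6 = 6; σ²_G = ((18−2)/6)² = 7.111

Forward pass:
ES_A = 0; EF_A = 13
ES_B = 0; EF_B = 16
ES_C = 13; EF_C = 13+12 = 25
ES_D = max(EF_A=13, EF_B=16) = 16; EF_D = 16+11 = 27
ES_E = max(EF_C=25, EF_D=27) = 27; EF_E = 27+13 = 40
ES_F = 16; EF_F = 16+4 = 20
ES_G = max(EF_E=40, EF_F=20) = 40; EF_G = 40+6 = 46
Expected project duration μ = 46 days. Critical path: B → D → E → G.

Variance along critical path = 7.111 + 4.000 + 0.111 + 7.111 = 18.333; σ = √18.333 = 4.282 days.
Z = (51 − 46) / 4.282 = 1.168
P(T ≤ 51) = Φ(1.168) ≈ 0.879

0.879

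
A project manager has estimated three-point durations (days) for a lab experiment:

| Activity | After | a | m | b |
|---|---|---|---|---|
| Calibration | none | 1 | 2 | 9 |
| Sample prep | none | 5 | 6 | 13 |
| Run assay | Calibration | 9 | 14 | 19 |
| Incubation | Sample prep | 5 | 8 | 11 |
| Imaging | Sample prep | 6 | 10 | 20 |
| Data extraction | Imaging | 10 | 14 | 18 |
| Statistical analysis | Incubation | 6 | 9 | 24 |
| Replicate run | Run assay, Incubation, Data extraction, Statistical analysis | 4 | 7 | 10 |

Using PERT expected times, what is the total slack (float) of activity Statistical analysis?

te_Calibration = (1 + 4·2 + 9)/6 = 18/6 = 3
te_Sample prep = (5 + 4·6 + 13)/6 = 42/6 = 7
te_Run assay = (9 + 4·14 + 19)/6 = 84/6 = 14
te_Incubation = (5 + 4·8 + 11)/6 = 48/6 = 8
te_Imaging = (6 + 4·10 + 20)/6 = 66/6 = 11
te_Data extraction = (10 + 4·14 + 18)/6 = 84/6 = 14
te_Statistical analysis = (6 + 4·9 + 24)/6 = 66/6 = 11
te_Replicate run = (4 + 4·7 + 10)/6 = 42/6 = 7

Forward pass:
ES_Calibration = 0; EF_Calibration = 3
ES_Sample prep = 0; EF_Sample prep = 7
ES_Run assay = 3; EF_Run assay = 3+14 = 17
ES_Incubation = 7; EF_Incubation = 7+8 = 15
ES_Imaging = 7; EF_Imaging = 7+11 = 18
ES_Data extraction = 18; EF_Data extraction = 18+14 = 32
ES_Statistical analysis = 15; EF_Statistical analysis = 15+11 = 26
ES_Replicate run = max(EF_Run assay=17, EF_Incubation=15, EF_Data extraction=32, EF_Statistical analysis=26) = 32; EF_Replicate run = 32+7 = 39
Expected project duration μ = 39 days. Critical path: Sample prep → Imaging → Data extraction → Replicate run.

Backward pass:
LF_Replicate run = 39; LS_Replicate run = 39−7 = 32
LF_Statistical analysis = LS_Replicate run = 32; LS_Statistical analysis = 32−11 = 21
LF_Data extraction = LS_Replicate run = 32; LS_Data extraction = 32−14 = 18
LF_Imaging = LS_Data extraction = 18; LS_Imaging = 18−11 = 7
LF_Incubation = min(LS_Statistical analysis=21, LS_Replicate run=32) = 21; LS_Incubation = 21−8 = 13
LF_Run assay = LS_Replicate run = 32; LS_Run assay = 32−14 = 18
LF_Sample prep = min(LS_Incubation=13, LS_Imaging=7) = 7; LS_Sample prep = 7−7 = 0
LF_Calibration = LS_Run assay = 18; LS_Calibration = 18−3 = 15
Slack_Statistical analysis = LS_Statistical analysis − ES_Statistical analysis = 21 − 15 = 6

6 days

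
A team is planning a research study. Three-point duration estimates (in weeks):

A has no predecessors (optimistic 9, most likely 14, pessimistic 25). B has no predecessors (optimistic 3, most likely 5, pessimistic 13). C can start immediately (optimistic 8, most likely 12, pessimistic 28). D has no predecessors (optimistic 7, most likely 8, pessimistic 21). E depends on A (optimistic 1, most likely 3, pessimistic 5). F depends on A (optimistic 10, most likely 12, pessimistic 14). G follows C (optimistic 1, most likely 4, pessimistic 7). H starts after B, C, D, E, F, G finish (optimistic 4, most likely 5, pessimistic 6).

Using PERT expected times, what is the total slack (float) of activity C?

te_A = (9 + 4·14 + 25)/6 = 90/6 = 15
te_B = (3 + 4·5 + 13)/6 = 36/6 = 6
te_C = (8 + 4·12 + 28)/6 = 84/6 = 14
te_D = (7 + 4·8 + 21)/6 = 60/6 = 10
te_E = (1 + 4·3 + 5)/6 = 18/6 = 3
te_F = (10 + 4·12 + 14)/6 = 72/6 = 12
te_G = (1 + 4·4 + 7)/6 = 24/6 = 4
te_H = (4 + 4·5 + 6)/6 = 30/6 = 5

Forward pass:
ES_A = 0; EF_A = 15
ES_B = 0; EF_B = 6
ES_C = 0; EF_C = 14
ES_D = 0; EF_D = 10
ES_E = 15; EF_E = 15+3 = 18
ES_F = 15; EF_F = 15+12 = 27
ES_G = 14; EF_G = 14+4 = 18
ES_H = max(EF_B=6, EF_C=14, EF_D=10, EF_E=18, EF_F=27, EF_G=18) = 27; EF_H = 27+5 = 32
Expected project duration μ = 32 weeks. Critical path: A → F → H.

Backward pass:
LF_H = 32; LS_H = 32−5 = 27
LF_G = LS_H = 27; LS_G = 27−4 = 23
LF_F = LS_H = 27; LS_F = 27−12 = 15
LF_E = LS_H = 27; LS_E = 27−3 = 24
LF_D = LS_H = 27; LS_D = 27−10 = 17
LF_C = min(LS_G=23, LS_H=27) = 23; LS_C = 23−14 = 9
LF_B = LS_H = 27; LS_B = 27−6 = 21
LF_A = min(LS_E=24, LS_F=15) = 15; LS_A = 15−15 = 0
Slack_C = LS_C − ES_C = 9 − 0 = 9

9 weeks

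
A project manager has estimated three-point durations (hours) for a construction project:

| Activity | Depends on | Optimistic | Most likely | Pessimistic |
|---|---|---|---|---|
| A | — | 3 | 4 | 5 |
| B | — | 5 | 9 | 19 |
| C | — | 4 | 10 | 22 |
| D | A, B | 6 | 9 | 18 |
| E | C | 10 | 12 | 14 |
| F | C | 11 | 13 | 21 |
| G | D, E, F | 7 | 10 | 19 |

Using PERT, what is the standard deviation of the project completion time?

te_A = (3 + 4·4 + 5)/6 = 24/6 = 4; σ²_A = ((5−3)/6)² = 0.111
te_B = (5 + 4·9 + 19)/6 = 60/6 = 10; σ²_B = ((19−5)/6)² = 5.444
te_C = (4 + 4·10 + 22)/6 = 66/6 = 11; σ²_C = ((22−4)/6)² = 9.000
te_D = (6 + 4·9 + 18)/6 = 60/6 = 10; σ²_D = ((18−6)/6)² = 4.000
te_E = (10 + 4·12 + 14)/6 = 72/6 = 12; σ²_E = ((14−10)/6)² = 0.444
te_F = (11 + 4·13 + 21)/6 = 84/6 = 14; σ²_F = ((21−11)/6)² = 2.778
te_G = (7 + 4·10 + 19)/6 = 66/6 = 11; σ²_G = ((19−7)/6)² = 4.000

Forward pass:
ES_A = 0; EF_A = 4
ES_B = 0; EF_B = 10
ES_C = 0; EF_C = 11
ES_D = max(EF_A=4, EF_B=10) = 10; EF_D = 10+10 = 20
ES_E = 11; EF_E = 11+12 = 23
ES_F = 11; EF_F = 11+14 = 25
ES_G = max(EF_D=20, EF_E=23, EF_F=25) = 25; EF_G = 25+11 = 36
Expected project duration μ = 36 hours. Critical path: C → F → G.

Variance along critical path = 9.000 + 2.778 + 4.000 = 15.778
σ = √15.778 = 3.972 hours

3.97 hours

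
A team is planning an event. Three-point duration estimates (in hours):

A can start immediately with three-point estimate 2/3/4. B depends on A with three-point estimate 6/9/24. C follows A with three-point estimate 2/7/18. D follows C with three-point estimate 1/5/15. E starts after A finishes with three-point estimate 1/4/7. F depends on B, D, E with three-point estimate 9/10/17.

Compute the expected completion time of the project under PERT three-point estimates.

28 hours

te_A = (2 + 4·3 + 4)/6 = 18/6 = 3
te_B = (6 + 4·9 + 24)/6 = 66/6 = 11
te_C = (2 + 4·7 + 18)/6 = 48/6 = 8
te_D = (1 + 4·5 + 15)/6 = 36/6 = 6
te_E = (1 + 4·4 + 7)/6 = 24/6 = 4
te_F = (9 + 4·10 + 17)/6 = 66/6 = 11

Forward pass:
ES_A = 0; EF_A = 3
ES_B = 3; EF_B = 3+11 = 14
ES_C = 3; EF_C = 3+8 = 11
ES_D = 11; EF_D = 11+6 = 17
ES_E = 3; EF_E = 3+4 = 7
ES_F = max(EF_B=14, EF_D=17, EF_E=7) = 17; EF_F = 17+11 = 28
Expected project duration μ = 28 hours. Critical path: A → C → D → F.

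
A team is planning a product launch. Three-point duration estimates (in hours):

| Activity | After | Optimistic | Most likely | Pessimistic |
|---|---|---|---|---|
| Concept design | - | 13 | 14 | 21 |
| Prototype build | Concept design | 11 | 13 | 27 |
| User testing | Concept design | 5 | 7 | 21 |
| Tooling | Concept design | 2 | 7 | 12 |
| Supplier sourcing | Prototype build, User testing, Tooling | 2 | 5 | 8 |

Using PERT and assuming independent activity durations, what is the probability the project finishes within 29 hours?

0.028

te_Concept design = (13 + 4·14 + 21)/6 = 90/6 = 15; σ²_Concept design = ((21−13)/6)² = 1.778
te_Prototype build = (11 + 4·13 + 27)/6 = 90/6 = 15; σ²_Prototype build = ((27−11)/6)² = 7.111
te_User testing = (5 + 4·7 + 21)/6 = 54/6 = 9; σ²_User testing = ((21−5)/6)² = 7.111
te_Tooling = (2 + 4·7 + 12)/6 = 42/6 = 7; σ²_Tooling = ((12−2)/6)² = 2.778
te_Supplier sourcing = (2 + 4·5 + 8)/6 = 30/6 = 5; σ²_Supplier sourcing = ((8−2)/6)² = 1.000

Forward pass:
ES_Concept design = 0; EF_Concept design = 15
ES_Prototype build = 15; EF_Prototype build = 15+15 = 30
ES_User testing = 15; EF_User testing = 15+9 = 24
ES_Tooling = 15; EF_Tooling = 15+7 = 22
ES_Supplier sourcing = max(EF_Prototype build=30, EF_User testing=24, EF_Tooling=22) = 30; EF_Supplier sourcing = 30+5 = 35
Expected project duration μ = 35 hours. Critical path: Concept design → Prototype build → Supplier sourcing.

Variance along critical path = 1.778 + 7.111 + 1.000 = 9.889; σ = √9.889 = 3.145 hours.
Z = (29 − 35) / 3.145 = -1.908
P(T ≤ 29) = Φ(-1.908) ≈ 0.028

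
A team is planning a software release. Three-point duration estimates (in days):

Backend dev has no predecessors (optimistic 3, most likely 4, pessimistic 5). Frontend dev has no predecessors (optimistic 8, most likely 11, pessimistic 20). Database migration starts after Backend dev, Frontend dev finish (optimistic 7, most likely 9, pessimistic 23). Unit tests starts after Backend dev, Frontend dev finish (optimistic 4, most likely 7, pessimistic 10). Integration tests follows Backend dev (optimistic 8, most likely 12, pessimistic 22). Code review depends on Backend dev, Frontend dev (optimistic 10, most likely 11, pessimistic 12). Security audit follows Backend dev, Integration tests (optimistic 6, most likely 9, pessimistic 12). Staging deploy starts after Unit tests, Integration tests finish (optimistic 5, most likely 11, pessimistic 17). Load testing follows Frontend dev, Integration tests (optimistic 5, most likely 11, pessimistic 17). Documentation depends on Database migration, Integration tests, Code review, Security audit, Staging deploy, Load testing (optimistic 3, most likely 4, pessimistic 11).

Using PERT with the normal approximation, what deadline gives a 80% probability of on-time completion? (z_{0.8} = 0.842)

37.8 days

te_Backend dev = (3 + 4·4 + 5)/6 = 24/6 = 4; σ²_Backend dev = ((5−3)/6)² = 0.111
te_Frontend dev = (8 + 4·11 + 20)/6 = 72/6 = 12; σ²_Frontend dev = ((20−8)/6)² = 4.000
te_Database migration = (7 + 4·9 + 23)/6 = 66/6 = 11; σ²_Database migration = ((23−7)/6)² = 7.111
te_Unit tests = (4 + 4·7 + 10)/6 = 42/6 = 7; σ²_Unit tests = ((10−4)/6)² = 1.000
te_Integration tests = (8 + 4·12 + 22)/6 = 78/6 = 13; σ²_Integration tests = ((22−8)/6)² = 5.444
te_Code review = (10 + 4·11 + 12)/6 = 66/6 = 11; σ²_Code review = ((12−10)/6)² = 0.111
te_Security audit = (6 + 4·9 + 12)/6 = 54/6 = 9; σ²_Security audit = ((12−6)/6)² = 1.000
te_Staging deploy = (5 + 4·11 + 17)/6 = 66/6 = 11; σ²_Staging deploy = ((17−5)/6)² = 4.000
te_Load testing = (5 + 4·11 + 17)/6 = 66/6 = 11; σ²_Load testing = ((17−5)/6)² = 4.000
te_Documentation = (3 + 4·4 + 11)/6 = 30/6 = 5; σ²_Documentation = ((11−3)/6)² = 1.778

Forward pass:
ES_Backend dev = 0; EF_Backend dev = 4
ES_Frontend dev = 0; EF_Frontend dev = 12
ES_Database migration = max(EF_Backend dev=4, EF_Frontend dev=12) = 12; EF_Database migration = 12+11 = 23
ES_Unit tests = max(EF_Backend dev=4, EF_Frontend dev=12) = 12; EF_Unit tests = 12+7 = 19
ES_Integration tests = 4; EF_Integration tests = 4+13 = 17
ES_Code review = max(EF_Backend dev=4, EF_Frontend dev=12) = 12; EF_Code review = 12+11 = 23
ES_Security audit = max(EF_Backend dev=4, EF_Integration tests=17) = 17; EF_Security audit = 17+9 = 26
ES_Staging deploy = max(EF_Unit tests=19, EF_Integration tests=17) = 19; EF_Staging deploy = 19+11 = 30
ES_Load testing = max(EF_Frontend dev=12, EF_Integration tests=17) = 17; EF_Load testing = 17+11 = 28
ES_Documentation = max(EF_Database migration=23, EF_Integration tests=17, EF_Code review=23, EF_Security audit=26, EF_Staging deploy=30, EF_Load testing=28) = 30; EF_Documentation = 30+5 = 35
Expected project duration μ = 35 days. Critical path: Frontend dev → Unit tests → Staging deploy → Documentation.

Variance along critical path = 4.000 + 1.000 + 4.000 + 1.778 = 10.778; σ = 3.283 days.
D = μ + z·σ = 35 + 0.842·3.283 = 37.8 days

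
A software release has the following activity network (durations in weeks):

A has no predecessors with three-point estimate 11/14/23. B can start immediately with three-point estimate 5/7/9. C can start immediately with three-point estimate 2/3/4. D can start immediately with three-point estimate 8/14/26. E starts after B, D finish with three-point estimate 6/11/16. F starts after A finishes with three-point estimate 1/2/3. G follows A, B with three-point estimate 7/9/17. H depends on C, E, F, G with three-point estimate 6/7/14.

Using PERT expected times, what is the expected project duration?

te_A = (11 + 4·14 + 23)/6 = 90/6 = 15
te_B = (5 + 4·7 + 9)/6 = 42/6 = 7
te_C = (2 + 4·3 + 4)/6 = 18/6 = 3
te_D = (8 + 4·14 + 26)/6 = 90/6 = 15
te_E = (6 + 4·11 + 16)/6 = 66/6 = 11
te_F = (1 + 4·2 + 3)/6 = 12/6 = 2
te_G = (7 + 4·9 + 17)/6 = 60/6 = 10
te_H = (6 + 4·7 + 14)/6 = 48/6 = 8

Forward pass:
ES_A = 0; EF_A = 15
ES_B = 0; EF_B = 7
ES_C = 0; EF_C = 3
ES_D = 0; EF_D = 15
ES_E = max(EF_B=7, EF_D=15) = 15; EF_E = 15+11 = 26
ES_F = 15; EF_F = 15+2 = 17
ES_G = max(EF_A=15, EF_B=7) = 15; EF_G = 15+10 = 25
ES_H = max(EF_C=3, EF_E=26, EF_F=17, EF_G=25) = 26; EF_H = 26+8 = 34
Expected project duration μ = 34 weeks. Critical path: D → E → H.

34 weeks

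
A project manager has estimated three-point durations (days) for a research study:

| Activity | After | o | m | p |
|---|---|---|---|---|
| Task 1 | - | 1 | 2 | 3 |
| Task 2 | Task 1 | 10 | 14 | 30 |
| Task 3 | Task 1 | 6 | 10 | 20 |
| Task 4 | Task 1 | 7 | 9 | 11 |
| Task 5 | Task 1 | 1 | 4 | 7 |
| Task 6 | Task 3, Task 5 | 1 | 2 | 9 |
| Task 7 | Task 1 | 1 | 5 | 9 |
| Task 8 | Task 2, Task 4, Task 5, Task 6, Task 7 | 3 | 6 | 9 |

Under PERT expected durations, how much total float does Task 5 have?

9 days

te_Task 1 = (1 + 4·2 + 3)/6 = 12/6 = 2
te_Task 2 = (10 + 4·14 + 30)/6 = 96/6 = 16
te_Task 3 = (6 + 4·10 + 20)/6 = 66/6 = 11
te_Task 4 = (7 + 4·9 + 11)/6 = 54/6 = 9
te_Task 5 = (1 + 4·4 + 7)/6 = 24/6 = 4
te_Task 6 = (1 + 4·2 + 9)/6 = 18/6 = 3
te_Task 7 = (1 + 4·5 + 9)/6 = 30/6 = 5
te_Task 8 = (3 + 4·6 + 9)/6 = 36/6 = 6

Forward pass:
ES_Task 1 = 0; EF_Task 1 = 2
ES_Task 2 = 2; EF_Task 2 = 2+16 = 18
ES_Task 3 = 2; EF_Task 3 = 2+11 = 13
ES_Task 4 = 2; EF_Task 4 = 2+9 = 11
ES_Task 5 = 2; EF_Task 5 = 2+4 = 6
ES_Task 6 = max(EF_Task 3=13, EF_Task 5=6) = 13; EF_Task 6 = 13+3 = 16
ES_Task 7 = 2; EF_Task 7 = 2+5 = 7
ES_Task 8 = max(EF_Task 2=18, EF_Task 4=11, EF_Task 5=6, EF_Task 6=16, EF_Task 7=7) = 18; EF_Task 8 = 18+6 = 24
Expected project duration μ = 24 days. Critical path: Task 1 → Task 2 → Task 8.

Backward pass:
LF_Task 8 = 24; LS_Task 8 = 24−6 = 18
LF_Task 7 = LS_Task 8 = 18; LS_Task 7 = 18−5 = 13
LF_Task 6 = LS_Task 8 = 18; LS_Task 6 = 18−3 = 15
LF_Task 5 = min(LS_Task 6=15, LS_Task 8=18) = 15; LS_Task 5 = 15−4 = 11
LF_Task 4 = LS_Task 8 = 18; LS_Task 4 = 18−9 = 9
LF_Task 3 = LS_Task 6 = 15; LS_Task 3 = 15−11 = 4
LF_Task 2 = LS_Task 8 = 18; LS_Task 2 = 18−16 = 2
LF_Task 1 = min(LS_Task 2=2, LS_Task 3=4, LS_Task 4=9, LS_Task 5=11, LS_Task 7=13) = 2; LS_Task 1 = 2−2 = 0
Slack_Task 5 = LS_Task 5 − ES_Task 5 = 11 − 2 = 9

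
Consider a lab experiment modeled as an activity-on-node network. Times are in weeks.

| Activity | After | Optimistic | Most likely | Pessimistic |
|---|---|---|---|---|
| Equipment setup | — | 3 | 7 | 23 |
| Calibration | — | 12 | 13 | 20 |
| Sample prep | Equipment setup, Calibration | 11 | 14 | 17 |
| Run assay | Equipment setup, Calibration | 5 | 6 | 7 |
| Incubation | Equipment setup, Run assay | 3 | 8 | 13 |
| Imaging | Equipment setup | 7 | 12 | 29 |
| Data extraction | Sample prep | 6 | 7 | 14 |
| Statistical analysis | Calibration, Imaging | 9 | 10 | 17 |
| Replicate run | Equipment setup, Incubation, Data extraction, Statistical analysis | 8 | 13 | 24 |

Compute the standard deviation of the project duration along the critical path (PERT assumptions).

te_Equipment setup = (3 + 4·7 + 23)/6 = 54/6 = 9; σ²_Equipment setup = ((23−3)/6)² = 11.111
te_Calibration = (12 + 4·13 + 20)/6 = 84/6 = 14; σ²_Calibration = ((20−12)/6)² = 1.778
te_Sample prep = (11 + 4·14 + 17)/6 = 84/6 = 14; σ²_Sample prep = ((17−11)/6)² = 1.000
te_Run assay = (5 + 4·6 + 7)/6 = 36/6 = 6; σ²_Run assay = ((7−5)/6)² = 0.111
te_Incubation = (3 + 4·8 + 13)/6 = 48/6 = 8; σ²_Incubation = ((13−3)/6)² = 2.778
te_Imaging = (7 + 4·12 + 29)/6 = 84/6 = 14; σ²_Imaging = ((29−7)/6)² = 13.444
te_Data extraction = (6 + 4·7 + 14)/6 = 48/6 = 8; σ²_Data extraction = ((14−6)/6)² = 1.778
te_Statistical analysis = (9 + 4·10 + 17)/6 = 66/6 = 11; σ²_Statistical analysis = ((17−9)/6)² = 1.778
te_Replicate run = (8 + 4·13 + 24)/6 = 84/6 = 14; σ²_Replicate run = ((24−8)/6)² = 7.111

Forward pass:
ES_Equipment setup = 0; EF_Equipment setup = 9
ES_Calibration = 0; EF_Calibration = 14
ES_Sample prep = max(EF_Equipment setup=9, EF_Calibration=14) = 14; EF_Sample prep = 14+14 = 28
ES_Run assay = max(EF_Equipment setup=9, EF_Calibration=14) = 14; EF_Run assay = 14+6 = 20
ES_Incubation = max(EF_Equipment setup=9, EF_Run assay=20) = 20; EF_Incubation = 20+8 = 28
ES_Imaging = 9; EF_Imaging = 9+14 = 23
ES_Data extraction = 28; EF_Data extraction = 28+8 = 36
ES_Statistical analysis = max(EF_Calibration=14, EF_Imaging=23) = 23; EF_Statistical analysis = 23+11 = 34
ES_Replicate run = max(EF_Equipment setup=9, EF_Incubation=28, EF_Data extraction=36, EF_Statistical analysis=34) = 36; EF_Replicate run = 36+14 = 50
Expected project duration μ = 50 weeks. Critical path: Calibration → Sample prep → Data extraction → Replicate run.

Variance along critical path = 1.778 + 1.000 + 1.778 + 7.111 = 11.667
σ = √11.667 = 3.416 weeks

3.42 weeks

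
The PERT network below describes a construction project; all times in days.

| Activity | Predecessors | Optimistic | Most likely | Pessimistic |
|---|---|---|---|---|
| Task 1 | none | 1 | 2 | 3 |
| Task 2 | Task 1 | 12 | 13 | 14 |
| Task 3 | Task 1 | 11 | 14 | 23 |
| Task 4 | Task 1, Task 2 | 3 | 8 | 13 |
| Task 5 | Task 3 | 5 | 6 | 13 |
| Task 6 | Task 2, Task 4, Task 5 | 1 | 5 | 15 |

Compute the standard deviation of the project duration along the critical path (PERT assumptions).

te_Task 1 = (1 + 4·2 + 3)/6 = 12/6 = 2; σ²_Task 1 = ((3−1)/6)² = 0.111
te_Task 2 = (12 + 4·13 + 14)/6 = 78/6 = 13; σ²_Task 2 = ((14−12)/6)² = 0.111
te_Task 3 = (11 + 4·14 + 23)/6 = 90/6 = 15; σ²_Task 3 = ((23−11)/6)² = 4.000
te_Task 4 = (3 + 4·8 + 13)/6 = 48/6 = 8; σ²_Task 4 = ((13−3)/6)² = 2.778
te_Task 5 = (5 + 4·6 + 13)/6 = 42/6 = 7; σ²_Task 5 = ((13−5)/6)² = 1.778
te_Task 6 = (1 + 4·5 + 15)/6 = 36/6 = 6; σ²_Task 6 = ((15−1)/6)² = 5.444

Forward pass:
ES_Task 1 = 0; EF_Task 1 = 2
ES_Task 2 = 2; EF_Task 2 = 2+13 = 15
ES_Task 3 = 2; EF_Task 3 = 2+15 = 17
ES_Task 4 = max(EF_Task 1=2, EF_Task 2=15) = 15; EF_Task 4 = 15+8 = 23
ES_Task 5 = 17; EF_Task 5 = 17+7 = 24
ES_Task 6 = max(EF_Task 2=15, EF_Task 4=23, EF_Task 5=24) = 24; EF_Task 6 = 24+6 = 30
Expected project duration μ = 30 days. Critical path: Task 1 → Task 3 → Task 5 → Task 6.

Variance along critical path = 0.111 + 4.000 + 1.778 + 5.444 = 11.333
σ = √11.333 = 3.367 days

3.37 days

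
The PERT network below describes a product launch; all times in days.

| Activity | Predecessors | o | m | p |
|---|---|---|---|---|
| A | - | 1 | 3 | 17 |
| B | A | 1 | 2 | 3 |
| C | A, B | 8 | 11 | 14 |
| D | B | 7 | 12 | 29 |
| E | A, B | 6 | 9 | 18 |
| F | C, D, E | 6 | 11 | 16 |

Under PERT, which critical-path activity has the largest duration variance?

te_A = (1 + 4·3 + 17)/6 = 30/6 = 5; σ²_A = ((17−1)/6)² = 7.111
te_B = (1 + 4·2 + 3)/6 = 12/6 = 2; σ²_B = ((3−1)/6)² = 0.111
te_C = (8 + 4·11 + 14)/6 = 66/6 = 11; σ²_C = ((14−8)/6)² = 1.000
te_D = (7 + 4·12 + 29)/6 = 84/6 = 14; σ²_D = ((29−7)/6)² = 13.444
te_E = (6 + 4·9 + 18)/6 = 60/6 = 10; σ²_E = ((18−6)/6)² = 4.000
te_F = (6 + 4·11 + 16)/6 = 66/6 = 11; σ²_F = ((16−6)/6)² = 2.778

Forward pass:
ES_A = 0; EF_A = 5
ES_B = 5; EF_B = 5+2 = 7
ES_C = max(EF_A=5, EF_B=7) = 7; EF_C = 7+11 = 18
ES_D = 7; EF_D = 7+14 = 21
ES_E = max(EF_A=5, EF_B=7) = 7; EF_E = 7+10 = 17
ES_F = max(EF_C=18, EF_D=21, EF_E=17) = 21; EF_F = 21+11 = 32
Expected project duration μ = 32 days. Critical path: A → B → D → F.

Variances on critical path: σ²_A=7.111, σ²_B=0.111, σ²_D=13.444, σ²_F=2.778.
Largest is σ²_D = 13.444.

D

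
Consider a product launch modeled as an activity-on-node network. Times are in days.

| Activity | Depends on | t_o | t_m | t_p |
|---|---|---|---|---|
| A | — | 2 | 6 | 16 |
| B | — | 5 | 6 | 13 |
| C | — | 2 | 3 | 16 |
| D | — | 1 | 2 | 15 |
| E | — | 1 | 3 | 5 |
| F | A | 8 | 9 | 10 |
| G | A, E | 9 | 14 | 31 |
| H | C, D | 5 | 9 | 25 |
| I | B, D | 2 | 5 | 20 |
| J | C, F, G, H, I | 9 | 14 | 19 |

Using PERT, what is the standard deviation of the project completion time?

te_A = (2 + 4·6 + 16)/6 = 42/6 = 7; σ²_A = ((16−2)/6)² = 5.444
te_B = (5 + 4·6 + 13)/6 = 42/6 = 7; σ²_B = ((13−5)/6)² = 1.778
te_C = (2 + 4·3 + 16)/6 = 30/6 = 5; σ²_C = ((16−2)/6)² = 5.444
te_D = (1 + 4·2 + 15)/6 = 24/6 = 4; σ²_D = ((15−1)/6)² = 5.444
te_E = (1 + 4·3 + 5)/6 = 18/6 = 3; σ²_E = ((5−1)/6)² = 0.444
te_F = (8 + 4·9 + 10)/6 = 54/6 = 9; σ²_F = ((10−8)/6)² = 0.111
te_G = (9 + 4·14 + 31)/6 = 96/6 = 16; σ²_G = ((31−9)/6)² = 13.444
te_H = (5 + 4·9 + 25)/6 = 66/6 = 11; σ²_H = ((25−5)/6)² = 11.111
te_I = (2 + 4·5 + 20)/6 = 42/6 = 7; σ²_I = ((20−2)/6)² = 9.000
te_J = (9 + 4·14 + 19)/6 = 84/6 = 14; σ²_J = ((19−9)/6)² = 2.778

Forward pass:
ES_A = 0; EF_A = 7
ES_B = 0; EF_B = 7
ES_C = 0; EF_C = 5
ES_D = 0; EF_D = 4
ES_E = 0; EF_E = 3
ES_F = 7; EF_F = 7+9 = 16
ES_G = max(EF_A=7, EF_E=3) = 7; EF_G = 7+16 = 23
ES_H = max(EF_C=5, EF_D=4) = 5; EF_H = 5+11 = 16
ES_I = max(EF_B=7, EF_D=4) = 7; EF_I = 7+7 = 14
ES_J = max(EF_C=5, EF_F=16, EF_G=23, EF_H=16, EF_I=14) = 23; EF_J = 23+14 = 37
Expected project duration μ = 37 days. Critical path: A → G → J.

Variance along critical path = 5.444 + 13.444 + 2.778 = 21.667
σ = √21.667 = 4.655 days

4.65 days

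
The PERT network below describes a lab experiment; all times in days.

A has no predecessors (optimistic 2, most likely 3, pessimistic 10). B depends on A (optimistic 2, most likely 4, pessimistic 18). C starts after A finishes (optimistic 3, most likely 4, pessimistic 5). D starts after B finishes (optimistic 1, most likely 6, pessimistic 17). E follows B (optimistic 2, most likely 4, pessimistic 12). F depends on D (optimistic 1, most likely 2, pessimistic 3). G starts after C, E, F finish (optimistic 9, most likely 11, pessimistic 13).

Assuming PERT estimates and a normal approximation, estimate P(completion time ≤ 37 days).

0.957

te_A = (2 + 4·3 + 10)/6 = 24/6 = 4; σ²_A = ((10−2)/6)² = 1.778
te_B = (2 + 4·4 + 18)/6 = 36/6 = 6; σ²_B = ((18−2)/6)² = 7.111
te_C = (3 + 4·4 + 5)/6 = 24/6 = 4; σ²_C = ((5−3)/6)² = 0.111
te_D = (1 + 4·6 + 17)/6 = 42/6 = 7; σ²_D = ((17−1)/6)² = 7.111
te_E = (2 + 4·4 + 12)/6 = 30/6 = 5; σ²_E = ((12−2)/6)² = 2.778
te_F = (1 + 4·2 + 3)/6 = 12/6 = 2; σ²_F = ((3−1)/6)² = 0.111
te_G = (9 + 4·11 + 13)/6 = 66/6 = 11; σ²_G = ((13−9)/6)² = 0.444

Forward pass:
ES_A = 0; EF_A = 4
ES_B = 4; EF_B = 4+6 = 10
ES_C = 4; EF_C = 4+4 = 8
ES_D = 10; EF_D = 10+7 = 17
ES_E = 10; EF_E = 10+5 = 15
ES_F = 17; EF_F = 17+2 = 19
ES_G = max(EF_C=8, EF_E=15, EF_F=19) = 19; EF_G = 19+11 = 30
Expected project duration μ = 30 days. Critical path: A → B → D → F → G.

Variance along critical path = 1.778 + 7.111 + 7.111 + 0.111 + 0.444 = 16.556; σ = √16.556 = 4.069 days.
Z = (37 − 30) / 4.069 = 1.720
P(T ≤ 37) = Φ(1.720) ≈ 0.957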